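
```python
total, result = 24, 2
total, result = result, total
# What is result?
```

Answer: 24

Derivation:
Trace (tracking result):
total, result = (24, 2)  # -> total = 24, result = 2
total, result = (result, total)  # -> total = 2, result = 24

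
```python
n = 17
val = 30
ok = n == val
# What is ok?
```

Trace (tracking ok):
n = 17  # -> n = 17
val = 30  # -> val = 30
ok = n == val  # -> ok = False

Answer: False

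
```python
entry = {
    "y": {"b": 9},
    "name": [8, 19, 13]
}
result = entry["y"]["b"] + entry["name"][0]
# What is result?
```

Answer: 17

Derivation:
Trace (tracking result):
entry = {'y': {'b': 9}, 'name': [8, 19, 13]}  # -> entry = {'y': {'b': 9}, 'name': [8, 19, 13]}
result = entry['y']['b'] + entry['name'][0]  # -> result = 17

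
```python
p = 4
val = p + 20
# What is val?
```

Answer: 24

Derivation:
Trace (tracking val):
p = 4  # -> p = 4
val = p + 20  # -> val = 24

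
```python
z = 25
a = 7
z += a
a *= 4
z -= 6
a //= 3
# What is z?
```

Answer: 26

Derivation:
Trace (tracking z):
z = 25  # -> z = 25
a = 7  # -> a = 7
z += a  # -> z = 32
a *= 4  # -> a = 28
z -= 6  # -> z = 26
a //= 3  # -> a = 9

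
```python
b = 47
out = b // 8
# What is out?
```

Answer: 5

Derivation:
Trace (tracking out):
b = 47  # -> b = 47
out = b // 8  # -> out = 5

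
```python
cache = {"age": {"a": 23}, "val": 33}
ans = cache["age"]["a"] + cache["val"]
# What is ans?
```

Answer: 56

Derivation:
Trace (tracking ans):
cache = {'age': {'a': 23}, 'val': 33}  # -> cache = {'age': {'a': 23}, 'val': 33}
ans = cache['age']['a'] + cache['val']  # -> ans = 56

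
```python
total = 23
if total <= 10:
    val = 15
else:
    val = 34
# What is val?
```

Answer: 34

Derivation:
Trace (tracking val):
total = 23  # -> total = 23
if total <= 10:  # condition is False
else:
    val = 34  # -> val = 34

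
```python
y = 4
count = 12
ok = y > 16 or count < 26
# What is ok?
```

Trace (tracking ok):
y = 4  # -> y = 4
count = 12  # -> count = 12
ok = y > 16 or count < 26  # -> ok = True

Answer: True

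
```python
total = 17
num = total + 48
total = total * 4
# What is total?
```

Answer: 68

Derivation:
Trace (tracking total):
total = 17  # -> total = 17
num = total + 48  # -> num = 65
total = total * 4  # -> total = 68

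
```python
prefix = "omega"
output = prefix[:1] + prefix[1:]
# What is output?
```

Trace (tracking output):
prefix = 'omega'  # -> prefix = 'omega'
output = prefix[:1] + prefix[1:]  # -> output = 'omega'

Answer: 'omega'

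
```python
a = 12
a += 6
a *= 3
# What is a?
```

Trace (tracking a):
a = 12  # -> a = 12
a += 6  # -> a = 18
a *= 3  # -> a = 54

Answer: 54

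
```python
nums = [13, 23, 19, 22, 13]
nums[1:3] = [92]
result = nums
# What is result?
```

Trace (tracking result):
nums = [13, 23, 19, 22, 13]  # -> nums = [13, 23, 19, 22, 13]
nums[1:3] = [92]  # -> nums = [13, 92, 22, 13]
result = nums  # -> result = [13, 92, 22, 13]

Answer: [13, 92, 22, 13]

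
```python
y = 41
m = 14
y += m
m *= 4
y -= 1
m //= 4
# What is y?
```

Trace (tracking y):
y = 41  # -> y = 41
m = 14  # -> m = 14
y += m  # -> y = 55
m *= 4  # -> m = 56
y -= 1  # -> y = 54
m //= 4  # -> m = 14

Answer: 54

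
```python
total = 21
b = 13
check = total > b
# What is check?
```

Answer: True

Derivation:
Trace (tracking check):
total = 21  # -> total = 21
b = 13  # -> b = 13
check = total > b  # -> check = True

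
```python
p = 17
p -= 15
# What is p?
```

Answer: 2

Derivation:
Trace (tracking p):
p = 17  # -> p = 17
p -= 15  # -> p = 2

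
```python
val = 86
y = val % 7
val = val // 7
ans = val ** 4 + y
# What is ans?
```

Answer: 20738

Derivation:
Trace (tracking ans):
val = 86  # -> val = 86
y = val % 7  # -> y = 2
val = val // 7  # -> val = 12
ans = val ** 4 + y  # -> ans = 20738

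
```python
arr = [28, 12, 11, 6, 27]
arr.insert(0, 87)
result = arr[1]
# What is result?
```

Trace (tracking result):
arr = [28, 12, 11, 6, 27]  # -> arr = [28, 12, 11, 6, 27]
arr.insert(0, 87)  # -> arr = [87, 28, 12, 11, 6, 27]
result = arr[1]  # -> result = 28

Answer: 28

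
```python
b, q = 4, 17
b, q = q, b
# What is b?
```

Answer: 17

Derivation:
Trace (tracking b):
b, q = (4, 17)  # -> b = 4, q = 17
b, q = (q, b)  # -> b = 17, q = 4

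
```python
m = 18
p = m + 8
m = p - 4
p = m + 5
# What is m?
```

Trace (tracking m):
m = 18  # -> m = 18
p = m + 8  # -> p = 26
m = p - 4  # -> m = 22
p = m + 5  # -> p = 27

Answer: 22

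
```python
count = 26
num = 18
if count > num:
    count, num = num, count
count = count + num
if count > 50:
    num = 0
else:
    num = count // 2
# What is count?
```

Trace (tracking count):
count = 26  # -> count = 26
num = 18  # -> num = 18
if count > num:  # condition is True
    count, num = (num, count)  # -> count = 18, num = 26
count = count + num  # -> count = 44
if count > 50:  # condition is False
else:
    num = count // 2  # -> num = 22

Answer: 44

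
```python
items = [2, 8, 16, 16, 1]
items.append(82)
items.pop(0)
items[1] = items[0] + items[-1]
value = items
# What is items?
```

Trace (tracking items):
items = [2, 8, 16, 16, 1]  # -> items = [2, 8, 16, 16, 1]
items.append(82)  # -> items = [2, 8, 16, 16, 1, 82]
items.pop(0)  # -> items = [8, 16, 16, 1, 82]
items[1] = items[0] + items[-1]  # -> items = [8, 90, 16, 1, 82]
value = items  # -> value = [8, 90, 16, 1, 82]

Answer: [8, 90, 16, 1, 82]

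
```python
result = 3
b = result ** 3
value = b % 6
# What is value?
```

Answer: 3

Derivation:
Trace (tracking value):
result = 3  # -> result = 3
b = result ** 3  # -> b = 27
value = b % 6  # -> value = 3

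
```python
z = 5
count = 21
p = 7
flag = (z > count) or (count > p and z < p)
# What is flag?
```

Trace (tracking flag):
z = 5  # -> z = 5
count = 21  # -> count = 21
p = 7  # -> p = 7
flag = z > count or (count > p and z < p)  # -> flag = True

Answer: True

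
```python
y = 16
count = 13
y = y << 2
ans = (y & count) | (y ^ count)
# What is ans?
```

Trace (tracking ans):
y = 16  # -> y = 16
count = 13  # -> count = 13
y = y << 2  # -> y = 64
ans = y & count | y ^ count  # -> ans = 77

Answer: 77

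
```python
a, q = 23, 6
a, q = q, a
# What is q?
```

Answer: 23

Derivation:
Trace (tracking q):
a, q = (23, 6)  # -> a = 23, q = 6
a, q = (q, a)  # -> a = 6, q = 23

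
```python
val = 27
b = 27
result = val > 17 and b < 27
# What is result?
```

Trace (tracking result):
val = 27  # -> val = 27
b = 27  # -> b = 27
result = val > 17 and b < 27  # -> result = False

Answer: False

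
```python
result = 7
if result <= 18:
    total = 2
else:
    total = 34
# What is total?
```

Trace (tracking total):
result = 7  # -> result = 7
if result <= 18:  # condition is True
    total = 2  # -> total = 2

Answer: 2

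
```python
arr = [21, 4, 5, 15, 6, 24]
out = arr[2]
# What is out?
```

Answer: 5

Derivation:
Trace (tracking out):
arr = [21, 4, 5, 15, 6, 24]  # -> arr = [21, 4, 5, 15, 6, 24]
out = arr[2]  # -> out = 5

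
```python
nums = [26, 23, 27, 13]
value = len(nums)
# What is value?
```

Trace (tracking value):
nums = [26, 23, 27, 13]  # -> nums = [26, 23, 27, 13]
value = len(nums)  # -> value = 4

Answer: 4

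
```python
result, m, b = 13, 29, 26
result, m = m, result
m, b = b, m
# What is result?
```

Answer: 29

Derivation:
Trace (tracking result):
result, m, b = (13, 29, 26)  # -> result = 13, m = 29, b = 26
result, m = (m, result)  # -> result = 29, m = 13
m, b = (b, m)  # -> m = 26, b = 13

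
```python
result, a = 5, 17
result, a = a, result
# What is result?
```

Trace (tracking result):
result, a = (5, 17)  # -> result = 5, a = 17
result, a = (a, result)  # -> result = 17, a = 5

Answer: 17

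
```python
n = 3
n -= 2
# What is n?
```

Answer: 1

Derivation:
Trace (tracking n):
n = 3  # -> n = 3
n -= 2  # -> n = 1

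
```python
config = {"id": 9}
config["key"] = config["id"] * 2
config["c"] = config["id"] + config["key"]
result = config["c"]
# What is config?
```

Answer: {'id': 9, 'key': 18, 'c': 27}

Derivation:
Trace (tracking config):
config = {'id': 9}  # -> config = {'id': 9}
config['key'] = config['id'] * 2  # -> config = {'id': 9, 'key': 18}
config['c'] = config['id'] + config['key']  # -> config = {'id': 9, 'key': 18, 'c': 27}
result = config['c']  # -> result = 27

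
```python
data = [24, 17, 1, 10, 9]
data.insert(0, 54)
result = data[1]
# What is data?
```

Trace (tracking data):
data = [24, 17, 1, 10, 9]  # -> data = [24, 17, 1, 10, 9]
data.insert(0, 54)  # -> data = [54, 24, 17, 1, 10, 9]
result = data[1]  # -> result = 24

Answer: [54, 24, 17, 1, 10, 9]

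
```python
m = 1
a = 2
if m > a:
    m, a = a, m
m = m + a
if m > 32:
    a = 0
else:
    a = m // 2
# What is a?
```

Answer: 1

Derivation:
Trace (tracking a):
m = 1  # -> m = 1
a = 2  # -> a = 2
if m > a:  # condition is False
m = m + a  # -> m = 3
if m > 32:  # condition is False
else:
    a = m // 2  # -> a = 1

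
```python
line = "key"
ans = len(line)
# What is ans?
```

Answer: 3

Derivation:
Trace (tracking ans):
line = 'key'  # -> line = 'key'
ans = len(line)  # -> ans = 3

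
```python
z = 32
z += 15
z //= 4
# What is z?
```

Answer: 11

Derivation:
Trace (tracking z):
z = 32  # -> z = 32
z += 15  # -> z = 47
z //= 4  # -> z = 11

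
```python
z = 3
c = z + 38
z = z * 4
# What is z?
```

Answer: 12

Derivation:
Trace (tracking z):
z = 3  # -> z = 3
c = z + 38  # -> c = 41
z = z * 4  # -> z = 12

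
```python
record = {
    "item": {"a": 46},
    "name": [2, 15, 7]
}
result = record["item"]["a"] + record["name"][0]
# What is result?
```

Answer: 48

Derivation:
Trace (tracking result):
record = {'item': {'a': 46}, 'name': [2, 15, 7]}  # -> record = {'item': {'a': 46}, 'name': [2, 15, 7]}
result = record['item']['a'] + record['name'][0]  # -> result = 48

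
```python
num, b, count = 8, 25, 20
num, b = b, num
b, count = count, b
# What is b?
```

Trace (tracking b):
num, b, count = (8, 25, 20)  # -> num = 8, b = 25, count = 20
num, b = (b, num)  # -> num = 25, b = 8
b, count = (count, b)  # -> b = 20, count = 8

Answer: 20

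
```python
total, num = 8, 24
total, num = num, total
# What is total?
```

Trace (tracking total):
total, num = (8, 24)  # -> total = 8, num = 24
total, num = (num, total)  # -> total = 24, num = 8

Answer: 24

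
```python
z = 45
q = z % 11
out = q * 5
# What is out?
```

Trace (tracking out):
z = 45  # -> z = 45
q = z % 11  # -> q = 1
out = q * 5  # -> out = 5

Answer: 5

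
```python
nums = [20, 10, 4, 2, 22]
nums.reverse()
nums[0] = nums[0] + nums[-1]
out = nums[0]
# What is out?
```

Answer: 42

Derivation:
Trace (tracking out):
nums = [20, 10, 4, 2, 22]  # -> nums = [20, 10, 4, 2, 22]
nums.reverse()  # -> nums = [22, 2, 4, 10, 20]
nums[0] = nums[0] + nums[-1]  # -> nums = [42, 2, 4, 10, 20]
out = nums[0]  # -> out = 42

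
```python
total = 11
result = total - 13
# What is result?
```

Trace (tracking result):
total = 11  # -> total = 11
result = total - 13  # -> result = -2

Answer: -2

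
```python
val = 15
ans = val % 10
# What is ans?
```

Trace (tracking ans):
val = 15  # -> val = 15
ans = val % 10  # -> ans = 5

Answer: 5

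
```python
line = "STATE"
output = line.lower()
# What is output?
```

Trace (tracking output):
line = 'STATE'  # -> line = 'STATE'
output = line.lower()  # -> output = 'state'

Answer: 'state'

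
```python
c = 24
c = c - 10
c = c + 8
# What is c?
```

Trace (tracking c):
c = 24  # -> c = 24
c = c - 10  # -> c = 14
c = c + 8  # -> c = 22

Answer: 22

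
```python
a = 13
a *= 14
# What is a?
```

Answer: 182

Derivation:
Trace (tracking a):
a = 13  # -> a = 13
a *= 14  # -> a = 182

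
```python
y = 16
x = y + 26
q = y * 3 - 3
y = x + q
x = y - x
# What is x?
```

Answer: 45

Derivation:
Trace (tracking x):
y = 16  # -> y = 16
x = y + 26  # -> x = 42
q = y * 3 - 3  # -> q = 45
y = x + q  # -> y = 87
x = y - x  # -> x = 45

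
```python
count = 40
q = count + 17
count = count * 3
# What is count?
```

Answer: 120

Derivation:
Trace (tracking count):
count = 40  # -> count = 40
q = count + 17  # -> q = 57
count = count * 3  # -> count = 120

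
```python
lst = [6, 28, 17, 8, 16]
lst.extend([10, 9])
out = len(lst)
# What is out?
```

Trace (tracking out):
lst = [6, 28, 17, 8, 16]  # -> lst = [6, 28, 17, 8, 16]
lst.extend([10, 9])  # -> lst = [6, 28, 17, 8, 16, 10, 9]
out = len(lst)  # -> out = 7

Answer: 7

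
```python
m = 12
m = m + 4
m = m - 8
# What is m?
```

Trace (tracking m):
m = 12  # -> m = 12
m = m + 4  # -> m = 16
m = m - 8  # -> m = 8

Answer: 8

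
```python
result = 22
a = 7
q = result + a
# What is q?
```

Trace (tracking q):
result = 22  # -> result = 22
a = 7  # -> a = 7
q = result + a  # -> q = 29

Answer: 29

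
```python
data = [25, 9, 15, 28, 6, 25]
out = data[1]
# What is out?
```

Answer: 9

Derivation:
Trace (tracking out):
data = [25, 9, 15, 28, 6, 25]  # -> data = [25, 9, 15, 28, 6, 25]
out = data[1]  # -> out = 9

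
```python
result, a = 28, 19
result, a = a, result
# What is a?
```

Answer: 28

Derivation:
Trace (tracking a):
result, a = (28, 19)  # -> result = 28, a = 19
result, a = (a, result)  # -> result = 19, a = 28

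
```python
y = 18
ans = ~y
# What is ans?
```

Trace (tracking ans):
y = 18  # -> y = 18
ans = ~y  # -> ans = -19

Answer: -19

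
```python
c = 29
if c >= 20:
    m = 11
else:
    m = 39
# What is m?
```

Trace (tracking m):
c = 29  # -> c = 29
if c >= 20:  # condition is True
    m = 11  # -> m = 11

Answer: 11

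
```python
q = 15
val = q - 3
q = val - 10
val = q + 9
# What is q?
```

Trace (tracking q):
q = 15  # -> q = 15
val = q - 3  # -> val = 12
q = val - 10  # -> q = 2
val = q + 9  # -> val = 11

Answer: 2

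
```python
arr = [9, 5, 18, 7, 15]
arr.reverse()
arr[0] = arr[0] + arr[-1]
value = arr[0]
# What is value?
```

Trace (tracking value):
arr = [9, 5, 18, 7, 15]  # -> arr = [9, 5, 18, 7, 15]
arr.reverse()  # -> arr = [15, 7, 18, 5, 9]
arr[0] = arr[0] + arr[-1]  # -> arr = [24, 7, 18, 5, 9]
value = arr[0]  # -> value = 24

Answer: 24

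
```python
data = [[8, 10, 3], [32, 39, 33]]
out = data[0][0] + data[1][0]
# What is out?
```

Answer: 40

Derivation:
Trace (tracking out):
data = [[8, 10, 3], [32, 39, 33]]  # -> data = [[8, 10, 3], [32, 39, 33]]
out = data[0][0] + data[1][0]  # -> out = 40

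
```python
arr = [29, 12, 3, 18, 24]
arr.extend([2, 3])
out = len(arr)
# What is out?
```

Trace (tracking out):
arr = [29, 12, 3, 18, 24]  # -> arr = [29, 12, 3, 18, 24]
arr.extend([2, 3])  # -> arr = [29, 12, 3, 18, 24, 2, 3]
out = len(arr)  # -> out = 7

Answer: 7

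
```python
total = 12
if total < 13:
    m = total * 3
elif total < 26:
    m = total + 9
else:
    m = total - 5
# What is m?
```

Answer: 36

Derivation:
Trace (tracking m):
total = 12  # -> total = 12
if total < 13:  # condition is True
    m = total * 3  # -> m = 36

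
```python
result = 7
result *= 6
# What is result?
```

Answer: 42

Derivation:
Trace (tracking result):
result = 7  # -> result = 7
result *= 6  # -> result = 42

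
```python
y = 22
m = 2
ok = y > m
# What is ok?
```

Answer: True

Derivation:
Trace (tracking ok):
y = 22  # -> y = 22
m = 2  # -> m = 2
ok = y > m  # -> ok = True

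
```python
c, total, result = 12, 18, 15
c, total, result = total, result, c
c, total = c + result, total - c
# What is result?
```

Trace (tracking result):
c, total, result = (12, 18, 15)  # -> c = 12, total = 18, result = 15
c, total, result = (total, result, c)  # -> c = 18, total = 15, result = 12
c, total = (c + result, total - c)  # -> c = 30, total = -3

Answer: 12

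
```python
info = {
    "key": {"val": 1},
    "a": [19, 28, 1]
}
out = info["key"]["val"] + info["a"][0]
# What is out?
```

Trace (tracking out):
info = {'key': {'val': 1}, 'a': [19, 28, 1]}  # -> info = {'key': {'val': 1}, 'a': [19, 28, 1]}
out = info['key']['val'] + info['a'][0]  # -> out = 20

Answer: 20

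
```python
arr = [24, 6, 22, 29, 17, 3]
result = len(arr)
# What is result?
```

Answer: 6

Derivation:
Trace (tracking result):
arr = [24, 6, 22, 29, 17, 3]  # -> arr = [24, 6, 22, 29, 17, 3]
result = len(arr)  # -> result = 6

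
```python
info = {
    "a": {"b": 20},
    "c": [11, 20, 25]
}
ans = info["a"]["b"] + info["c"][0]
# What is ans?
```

Answer: 31

Derivation:
Trace (tracking ans):
info = {'a': {'b': 20}, 'c': [11, 20, 25]}  # -> info = {'a': {'b': 20}, 'c': [11, 20, 25]}
ans = info['a']['b'] + info['c'][0]  # -> ans = 31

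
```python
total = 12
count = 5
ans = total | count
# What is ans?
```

Trace (tracking ans):
total = 12  # -> total = 12
count = 5  # -> count = 5
ans = total | count  # -> ans = 13

Answer: 13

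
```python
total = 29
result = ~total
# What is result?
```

Trace (tracking result):
total = 29  # -> total = 29
result = ~total  # -> result = -30

Answer: -30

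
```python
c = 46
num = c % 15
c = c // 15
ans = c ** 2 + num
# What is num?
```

Answer: 1

Derivation:
Trace (tracking num):
c = 46  # -> c = 46
num = c % 15  # -> num = 1
c = c // 15  # -> c = 3
ans = c ** 2 + num  # -> ans = 10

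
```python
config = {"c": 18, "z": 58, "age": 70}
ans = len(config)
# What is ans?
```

Trace (tracking ans):
config = {'c': 18, 'z': 58, 'age': 70}  # -> config = {'c': 18, 'z': 58, 'age': 70}
ans = len(config)  # -> ans = 3

Answer: 3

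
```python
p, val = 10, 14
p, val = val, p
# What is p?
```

Trace (tracking p):
p, val = (10, 14)  # -> p = 10, val = 14
p, val = (val, p)  # -> p = 14, val = 10

Answer: 14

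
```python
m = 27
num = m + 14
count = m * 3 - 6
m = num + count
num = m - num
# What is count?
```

Trace (tracking count):
m = 27  # -> m = 27
num = m + 14  # -> num = 41
count = m * 3 - 6  # -> count = 75
m = num + count  # -> m = 116
num = m - num  # -> num = 75

Answer: 75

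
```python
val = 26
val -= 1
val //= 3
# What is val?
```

Answer: 8

Derivation:
Trace (tracking val):
val = 26  # -> val = 26
val -= 1  # -> val = 25
val //= 3  # -> val = 8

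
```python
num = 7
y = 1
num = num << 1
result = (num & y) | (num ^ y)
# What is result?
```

Trace (tracking result):
num = 7  # -> num = 7
y = 1  # -> y = 1
num = num << 1  # -> num = 14
result = num & y | num ^ y  # -> result = 15

Answer: 15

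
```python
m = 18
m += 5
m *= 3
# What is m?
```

Answer: 69

Derivation:
Trace (tracking m):
m = 18  # -> m = 18
m += 5  # -> m = 23
m *= 3  # -> m = 69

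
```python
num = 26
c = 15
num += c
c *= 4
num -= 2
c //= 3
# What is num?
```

Answer: 39

Derivation:
Trace (tracking num):
num = 26  # -> num = 26
c = 15  # -> c = 15
num += c  # -> num = 41
c *= 4  # -> c = 60
num -= 2  # -> num = 39
c //= 3  # -> c = 20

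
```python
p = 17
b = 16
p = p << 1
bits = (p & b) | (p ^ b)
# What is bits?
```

Answer: 50

Derivation:
Trace (tracking bits):
p = 17  # -> p = 17
b = 16  # -> b = 16
p = p << 1  # -> p = 34
bits = p & b | p ^ b  # -> bits = 50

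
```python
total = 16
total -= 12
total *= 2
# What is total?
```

Answer: 8

Derivation:
Trace (tracking total):
total = 16  # -> total = 16
total -= 12  # -> total = 4
total *= 2  # -> total = 8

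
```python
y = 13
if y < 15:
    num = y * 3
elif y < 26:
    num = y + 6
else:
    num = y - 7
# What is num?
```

Answer: 39

Derivation:
Trace (tracking num):
y = 13  # -> y = 13
if y < 15:  # condition is True
    num = y * 3  # -> num = 39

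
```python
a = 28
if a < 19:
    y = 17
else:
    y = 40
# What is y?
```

Answer: 40

Derivation:
Trace (tracking y):
a = 28  # -> a = 28
if a < 19:  # condition is False
else:
    y = 40  # -> y = 40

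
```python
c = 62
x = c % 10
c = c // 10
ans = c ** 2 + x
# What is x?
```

Answer: 2

Derivation:
Trace (tracking x):
c = 62  # -> c = 62
x = c % 10  # -> x = 2
c = c // 10  # -> c = 6
ans = c ** 2 + x  # -> ans = 38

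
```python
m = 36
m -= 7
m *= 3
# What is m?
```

Trace (tracking m):
m = 36  # -> m = 36
m -= 7  # -> m = 29
m *= 3  # -> m = 87

Answer: 87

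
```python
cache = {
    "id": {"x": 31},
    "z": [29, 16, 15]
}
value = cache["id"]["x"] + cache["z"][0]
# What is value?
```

Answer: 60

Derivation:
Trace (tracking value):
cache = {'id': {'x': 31}, 'z': [29, 16, 15]}  # -> cache = {'id': {'x': 31}, 'z': [29, 16, 15]}
value = cache['id']['x'] + cache['z'][0]  # -> value = 60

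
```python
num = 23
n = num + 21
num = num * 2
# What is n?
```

Trace (tracking n):
num = 23  # -> num = 23
n = num + 21  # -> n = 44
num = num * 2  # -> num = 46

Answer: 44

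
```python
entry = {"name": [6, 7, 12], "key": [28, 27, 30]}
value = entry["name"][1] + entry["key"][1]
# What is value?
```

Trace (tracking value):
entry = {'name': [6, 7, 12], 'key': [28, 27, 30]}  # -> entry = {'name': [6, 7, 12], 'key': [28, 27, 30]}
value = entry['name'][1] + entry['key'][1]  # -> value = 34

Answer: 34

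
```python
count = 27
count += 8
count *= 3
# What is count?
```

Trace (tracking count):
count = 27  # -> count = 27
count += 8  # -> count = 35
count *= 3  # -> count = 105

Answer: 105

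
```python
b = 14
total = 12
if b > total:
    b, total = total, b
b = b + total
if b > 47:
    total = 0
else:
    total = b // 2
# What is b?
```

Answer: 26

Derivation:
Trace (tracking b):
b = 14  # -> b = 14
total = 12  # -> total = 12
if b > total:  # condition is True
    b, total = (total, b)  # -> b = 12, total = 14
b = b + total  # -> b = 26
if b > 47:  # condition is False
else:
    total = b // 2  # -> total = 13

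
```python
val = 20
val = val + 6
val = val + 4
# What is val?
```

Answer: 30

Derivation:
Trace (tracking val):
val = 20  # -> val = 20
val = val + 6  # -> val = 26
val = val + 4  # -> val = 30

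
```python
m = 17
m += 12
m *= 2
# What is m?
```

Trace (tracking m):
m = 17  # -> m = 17
m += 12  # -> m = 29
m *= 2  # -> m = 58

Answer: 58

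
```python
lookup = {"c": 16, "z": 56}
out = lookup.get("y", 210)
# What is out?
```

Answer: 210

Derivation:
Trace (tracking out):
lookup = {'c': 16, 'z': 56}  # -> lookup = {'c': 16, 'z': 56}
out = lookup.get('y', 210)  # -> out = 210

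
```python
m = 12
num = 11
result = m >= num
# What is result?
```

Answer: True

Derivation:
Trace (tracking result):
m = 12  # -> m = 12
num = 11  # -> num = 11
result = m >= num  # -> result = True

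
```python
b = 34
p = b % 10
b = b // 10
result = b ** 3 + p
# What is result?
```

Trace (tracking result):
b = 34  # -> b = 34
p = b % 10  # -> p = 4
b = b // 10  # -> b = 3
result = b ** 3 + p  # -> result = 31

Answer: 31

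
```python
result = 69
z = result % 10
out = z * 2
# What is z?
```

Answer: 9

Derivation:
Trace (tracking z):
result = 69  # -> result = 69
z = result % 10  # -> z = 9
out = z * 2  # -> out = 18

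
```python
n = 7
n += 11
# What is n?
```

Trace (tracking n):
n = 7  # -> n = 7
n += 11  # -> n = 18

Answer: 18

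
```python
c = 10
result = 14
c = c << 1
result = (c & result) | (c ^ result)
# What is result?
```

Answer: 30

Derivation:
Trace (tracking result):
c = 10  # -> c = 10
result = 14  # -> result = 14
c = c << 1  # -> c = 20
result = c & result | c ^ result  # -> result = 30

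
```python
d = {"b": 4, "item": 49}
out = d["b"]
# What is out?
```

Answer: 4

Derivation:
Trace (tracking out):
d = {'b': 4, 'item': 49}  # -> d = {'b': 4, 'item': 49}
out = d['b']  # -> out = 4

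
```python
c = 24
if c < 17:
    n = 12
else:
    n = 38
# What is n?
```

Trace (tracking n):
c = 24  # -> c = 24
if c < 17:  # condition is False
else:
    n = 38  # -> n = 38

Answer: 38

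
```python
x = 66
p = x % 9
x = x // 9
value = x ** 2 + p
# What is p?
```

Answer: 3

Derivation:
Trace (tracking p):
x = 66  # -> x = 66
p = x % 9  # -> p = 3
x = x // 9  # -> x = 7
value = x ** 2 + p  # -> value = 52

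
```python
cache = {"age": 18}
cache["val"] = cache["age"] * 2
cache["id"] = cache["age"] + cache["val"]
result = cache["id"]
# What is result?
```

Trace (tracking result):
cache = {'age': 18}  # -> cache = {'age': 18}
cache['val'] = cache['age'] * 2  # -> cache = {'age': 18, 'val': 36}
cache['id'] = cache['age'] + cache['val']  # -> cache = {'age': 18, 'val': 36, 'id': 54}
result = cache['id']  # -> result = 54

Answer: 54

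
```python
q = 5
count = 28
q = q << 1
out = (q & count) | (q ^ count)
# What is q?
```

Trace (tracking q):
q = 5  # -> q = 5
count = 28  # -> count = 28
q = q << 1  # -> q = 10
out = q & count | q ^ count  # -> out = 30

Answer: 10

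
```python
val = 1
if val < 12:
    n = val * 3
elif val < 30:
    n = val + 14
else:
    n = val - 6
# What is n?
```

Answer: 3

Derivation:
Trace (tracking n):
val = 1  # -> val = 1
if val < 12:  # condition is True
    n = val * 3  # -> n = 3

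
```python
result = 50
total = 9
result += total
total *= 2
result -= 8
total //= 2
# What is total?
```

Answer: 9

Derivation:
Trace (tracking total):
result = 50  # -> result = 50
total = 9  # -> total = 9
result += total  # -> result = 59
total *= 2  # -> total = 18
result -= 8  # -> result = 51
total //= 2  # -> total = 9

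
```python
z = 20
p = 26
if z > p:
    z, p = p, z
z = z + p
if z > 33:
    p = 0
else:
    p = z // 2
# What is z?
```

Answer: 46

Derivation:
Trace (tracking z):
z = 20  # -> z = 20
p = 26  # -> p = 26
if z > p:  # condition is False
z = z + p  # -> z = 46
if z > 33:  # condition is True
    p = 0  # -> p = 0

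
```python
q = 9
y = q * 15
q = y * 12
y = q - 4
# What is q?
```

Answer: 1620

Derivation:
Trace (tracking q):
q = 9  # -> q = 9
y = q * 15  # -> y = 135
q = y * 12  # -> q = 1620
y = q - 4  # -> y = 1616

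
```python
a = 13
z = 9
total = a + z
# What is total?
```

Trace (tracking total):
a = 13  # -> a = 13
z = 9  # -> z = 9
total = a + z  # -> total = 22

Answer: 22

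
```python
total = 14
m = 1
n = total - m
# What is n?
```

Trace (tracking n):
total = 14  # -> total = 14
m = 1  # -> m = 1
n = total - m  # -> n = 13

Answer: 13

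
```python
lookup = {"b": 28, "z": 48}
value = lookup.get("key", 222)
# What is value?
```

Trace (tracking value):
lookup = {'b': 28, 'z': 48}  # -> lookup = {'b': 28, 'z': 48}
value = lookup.get('key', 222)  # -> value = 222

Answer: 222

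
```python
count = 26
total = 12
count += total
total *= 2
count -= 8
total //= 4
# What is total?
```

Trace (tracking total):
count = 26  # -> count = 26
total = 12  # -> total = 12
count += total  # -> count = 38
total *= 2  # -> total = 24
count -= 8  # -> count = 30
total //= 4  # -> total = 6

Answer: 6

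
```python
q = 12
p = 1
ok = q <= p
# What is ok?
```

Trace (tracking ok):
q = 12  # -> q = 12
p = 1  # -> p = 1
ok = q <= p  # -> ok = False

Answer: False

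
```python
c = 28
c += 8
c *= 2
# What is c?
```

Answer: 72

Derivation:
Trace (tracking c):
c = 28  # -> c = 28
c += 8  # -> c = 36
c *= 2  # -> c = 72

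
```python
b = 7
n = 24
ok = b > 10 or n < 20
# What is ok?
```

Answer: False

Derivation:
Trace (tracking ok):
b = 7  # -> b = 7
n = 24  # -> n = 24
ok = b > 10 or n < 20  # -> ok = False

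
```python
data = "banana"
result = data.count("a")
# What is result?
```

Answer: 3

Derivation:
Trace (tracking result):
data = 'banana'  # -> data = 'banana'
result = data.count('a')  # -> result = 3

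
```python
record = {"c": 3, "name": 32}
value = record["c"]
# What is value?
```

Trace (tracking value):
record = {'c': 3, 'name': 32}  # -> record = {'c': 3, 'name': 32}
value = record['c']  # -> value = 3

Answer: 3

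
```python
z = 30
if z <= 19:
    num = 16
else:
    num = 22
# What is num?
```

Answer: 22

Derivation:
Trace (tracking num):
z = 30  # -> z = 30
if z <= 19:  # condition is False
else:
    num = 22  # -> num = 22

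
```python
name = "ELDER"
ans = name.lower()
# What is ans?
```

Trace (tracking ans):
name = 'ELDER'  # -> name = 'ELDER'
ans = name.lower()  # -> ans = 'elder'

Answer: 'elder'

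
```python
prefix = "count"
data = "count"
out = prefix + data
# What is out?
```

Trace (tracking out):
prefix = 'count'  # -> prefix = 'count'
data = 'count'  # -> data = 'count'
out = prefix + data  # -> out = 'countcount'

Answer: 'countcount'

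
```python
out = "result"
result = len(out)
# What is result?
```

Trace (tracking result):
out = 'result'  # -> out = 'result'
result = len(out)  # -> result = 6

Answer: 6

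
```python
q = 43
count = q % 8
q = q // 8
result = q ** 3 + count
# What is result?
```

Answer: 128

Derivation:
Trace (tracking result):
q = 43  # -> q = 43
count = q % 8  # -> count = 3
q = q // 8  # -> q = 5
result = q ** 3 + count  # -> result = 128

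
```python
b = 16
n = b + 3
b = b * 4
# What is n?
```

Answer: 19

Derivation:
Trace (tracking n):
b = 16  # -> b = 16
n = b + 3  # -> n = 19
b = b * 4  # -> b = 64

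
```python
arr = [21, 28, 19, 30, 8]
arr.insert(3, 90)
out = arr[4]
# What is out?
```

Answer: 30

Derivation:
Trace (tracking out):
arr = [21, 28, 19, 30, 8]  # -> arr = [21, 28, 19, 30, 8]
arr.insert(3, 90)  # -> arr = [21, 28, 19, 90, 30, 8]
out = arr[4]  # -> out = 30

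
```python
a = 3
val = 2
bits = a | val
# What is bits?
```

Answer: 3

Derivation:
Trace (tracking bits):
a = 3  # -> a = 3
val = 2  # -> val = 2
bits = a | val  # -> bits = 3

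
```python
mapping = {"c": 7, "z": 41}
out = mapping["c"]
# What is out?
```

Answer: 7

Derivation:
Trace (tracking out):
mapping = {'c': 7, 'z': 41}  # -> mapping = {'c': 7, 'z': 41}
out = mapping['c']  # -> out = 7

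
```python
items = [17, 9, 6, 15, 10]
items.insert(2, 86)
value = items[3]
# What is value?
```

Trace (tracking value):
items = [17, 9, 6, 15, 10]  # -> items = [17, 9, 6, 15, 10]
items.insert(2, 86)  # -> items = [17, 9, 86, 6, 15, 10]
value = items[3]  # -> value = 6

Answer: 6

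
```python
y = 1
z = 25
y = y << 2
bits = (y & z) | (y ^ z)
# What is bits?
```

Trace (tracking bits):
y = 1  # -> y = 1
z = 25  # -> z = 25
y = y << 2  # -> y = 4
bits = y & z | y ^ z  # -> bits = 29

Answer: 29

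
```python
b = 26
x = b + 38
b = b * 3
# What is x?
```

Answer: 64

Derivation:
Trace (tracking x):
b = 26  # -> b = 26
x = b + 38  # -> x = 64
b = b * 3  # -> b = 78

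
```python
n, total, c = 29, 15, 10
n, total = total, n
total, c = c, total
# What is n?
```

Trace (tracking n):
n, total, c = (29, 15, 10)  # -> n = 29, total = 15, c = 10
n, total = (total, n)  # -> n = 15, total = 29
total, c = (c, total)  # -> total = 10, c = 29

Answer: 15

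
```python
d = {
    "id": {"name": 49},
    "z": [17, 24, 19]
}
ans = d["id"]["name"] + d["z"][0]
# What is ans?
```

Answer: 66

Derivation:
Trace (tracking ans):
d = {'id': {'name': 49}, 'z': [17, 24, 19]}  # -> d = {'id': {'name': 49}, 'z': [17, 24, 19]}
ans = d['id']['name'] + d['z'][0]  # -> ans = 66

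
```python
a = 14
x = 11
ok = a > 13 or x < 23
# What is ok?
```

Trace (tracking ok):
a = 14  # -> a = 14
x = 11  # -> x = 11
ok = a > 13 or x < 23  # -> ok = True

Answer: True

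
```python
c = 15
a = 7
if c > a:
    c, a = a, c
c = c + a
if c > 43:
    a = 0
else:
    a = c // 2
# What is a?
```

Trace (tracking a):
c = 15  # -> c = 15
a = 7  # -> a = 7
if c > a:  # condition is True
    c, a = (a, c)  # -> c = 7, a = 15
c = c + a  # -> c = 22
if c > 43:  # condition is False
else:
    a = c // 2  # -> a = 11

Answer: 11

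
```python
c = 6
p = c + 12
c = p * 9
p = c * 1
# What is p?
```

Answer: 162

Derivation:
Trace (tracking p):
c = 6  # -> c = 6
p = c + 12  # -> p = 18
c = p * 9  # -> c = 162
p = c * 1  # -> p = 162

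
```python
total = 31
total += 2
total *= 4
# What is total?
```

Trace (tracking total):
total = 31  # -> total = 31
total += 2  # -> total = 33
total *= 4  # -> total = 132

Answer: 132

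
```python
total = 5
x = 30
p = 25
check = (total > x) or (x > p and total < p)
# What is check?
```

Trace (tracking check):
total = 5  # -> total = 5
x = 30  # -> x = 30
p = 25  # -> p = 25
check = total > x or (x > p and total < p)  # -> check = True

Answer: True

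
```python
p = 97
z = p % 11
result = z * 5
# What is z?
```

Trace (tracking z):
p = 97  # -> p = 97
z = p % 11  # -> z = 9
result = z * 5  # -> result = 45

Answer: 9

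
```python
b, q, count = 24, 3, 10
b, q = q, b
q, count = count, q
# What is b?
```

Answer: 3

Derivation:
Trace (tracking b):
b, q, count = (24, 3, 10)  # -> b = 24, q = 3, count = 10
b, q = (q, b)  # -> b = 3, q = 24
q, count = (count, q)  # -> q = 10, count = 24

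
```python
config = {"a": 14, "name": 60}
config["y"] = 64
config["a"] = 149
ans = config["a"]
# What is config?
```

Trace (tracking config):
config = {'a': 14, 'name': 60}  # -> config = {'a': 14, 'name': 60}
config['y'] = 64  # -> config = {'a': 14, 'name': 60, 'y': 64}
config['a'] = 149  # -> config = {'a': 149, 'name': 60, 'y': 64}
ans = config['a']  # -> ans = 149

Answer: {'a': 149, 'name': 60, 'y': 64}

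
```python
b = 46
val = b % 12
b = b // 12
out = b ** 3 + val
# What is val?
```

Trace (tracking val):
b = 46  # -> b = 46
val = b % 12  # -> val = 10
b = b // 12  # -> b = 3
out = b ** 3 + val  # -> out = 37

Answer: 10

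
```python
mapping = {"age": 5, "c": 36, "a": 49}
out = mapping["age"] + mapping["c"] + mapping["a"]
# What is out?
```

Answer: 90

Derivation:
Trace (tracking out):
mapping = {'age': 5, 'c': 36, 'a': 49}  # -> mapping = {'age': 5, 'c': 36, 'a': 49}
out = mapping['age'] + mapping['c'] + mapping['a']  # -> out = 90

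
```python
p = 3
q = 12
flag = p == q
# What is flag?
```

Answer: False

Derivation:
Trace (tracking flag):
p = 3  # -> p = 3
q = 12  # -> q = 12
flag = p == q  # -> flag = False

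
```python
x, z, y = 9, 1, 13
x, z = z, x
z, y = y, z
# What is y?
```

Trace (tracking y):
x, z, y = (9, 1, 13)  # -> x = 9, z = 1, y = 13
x, z = (z, x)  # -> x = 1, z = 9
z, y = (y, z)  # -> z = 13, y = 9

Answer: 9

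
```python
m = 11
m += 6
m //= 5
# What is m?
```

Answer: 3

Derivation:
Trace (tracking m):
m = 11  # -> m = 11
m += 6  # -> m = 17
m //= 5  # -> m = 3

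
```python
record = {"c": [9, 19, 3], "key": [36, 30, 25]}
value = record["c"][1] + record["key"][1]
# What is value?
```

Trace (tracking value):
record = {'c': [9, 19, 3], 'key': [36, 30, 25]}  # -> record = {'c': [9, 19, 3], 'key': [36, 30, 25]}
value = record['c'][1] + record['key'][1]  # -> value = 49

Answer: 49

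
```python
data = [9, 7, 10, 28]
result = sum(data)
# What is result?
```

Trace (tracking result):
data = [9, 7, 10, 28]  # -> data = [9, 7, 10, 28]
result = sum(data)  # -> result = 54

Answer: 54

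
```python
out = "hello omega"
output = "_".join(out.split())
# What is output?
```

Trace (tracking output):
out = 'hello omega'  # -> out = 'hello omega'
output = '_'.join(out.split())  # -> output = 'hello_omega'

Answer: 'hello_omega'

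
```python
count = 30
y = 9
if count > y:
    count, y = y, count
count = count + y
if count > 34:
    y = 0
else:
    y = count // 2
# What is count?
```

Answer: 39

Derivation:
Trace (tracking count):
count = 30  # -> count = 30
y = 9  # -> y = 9
if count > y:  # condition is True
    count, y = (y, count)  # -> count = 9, y = 30
count = count + y  # -> count = 39
if count > 34:  # condition is True
    y = 0  # -> y = 0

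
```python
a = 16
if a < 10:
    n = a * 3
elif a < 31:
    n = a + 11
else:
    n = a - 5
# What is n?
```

Answer: 27

Derivation:
Trace (tracking n):
a = 16  # -> a = 16
if a < 10:  # condition is False
elif a < 31:  # condition is True
    n = a + 11  # -> n = 27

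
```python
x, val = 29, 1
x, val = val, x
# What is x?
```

Trace (tracking x):
x, val = (29, 1)  # -> x = 29, val = 1
x, val = (val, x)  # -> x = 1, val = 29

Answer: 1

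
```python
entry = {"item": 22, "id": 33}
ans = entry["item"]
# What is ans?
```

Answer: 22

Derivation:
Trace (tracking ans):
entry = {'item': 22, 'id': 33}  # -> entry = {'item': 22, 'id': 33}
ans = entry['item']  # -> ans = 22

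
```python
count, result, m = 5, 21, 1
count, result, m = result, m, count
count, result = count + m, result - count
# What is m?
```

Answer: 5

Derivation:
Trace (tracking m):
count, result, m = (5, 21, 1)  # -> count = 5, result = 21, m = 1
count, result, m = (result, m, count)  # -> count = 21, result = 1, m = 5
count, result = (count + m, result - count)  # -> count = 26, result = -20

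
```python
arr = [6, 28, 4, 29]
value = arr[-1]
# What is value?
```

Trace (tracking value):
arr = [6, 28, 4, 29]  # -> arr = [6, 28, 4, 29]
value = arr[-1]  # -> value = 29

Answer: 29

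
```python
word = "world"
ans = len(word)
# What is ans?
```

Answer: 5

Derivation:
Trace (tracking ans):
word = 'world'  # -> word = 'world'
ans = len(word)  # -> ans = 5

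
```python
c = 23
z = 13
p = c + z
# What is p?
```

Trace (tracking p):
c = 23  # -> c = 23
z = 13  # -> z = 13
p = c + z  # -> p = 36

Answer: 36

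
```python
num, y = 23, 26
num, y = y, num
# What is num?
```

Trace (tracking num):
num, y = (23, 26)  # -> num = 23, y = 26
num, y = (y, num)  # -> num = 26, y = 23

Answer: 26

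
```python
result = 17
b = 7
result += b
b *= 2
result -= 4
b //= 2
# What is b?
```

Answer: 7

Derivation:
Trace (tracking b):
result = 17  # -> result = 17
b = 7  # -> b = 7
result += b  # -> result = 24
b *= 2  # -> b = 14
result -= 4  # -> result = 20
b //= 2  # -> b = 7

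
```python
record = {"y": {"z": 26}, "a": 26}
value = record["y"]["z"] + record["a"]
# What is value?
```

Trace (tracking value):
record = {'y': {'z': 26}, 'a': 26}  # -> record = {'y': {'z': 26}, 'a': 26}
value = record['y']['z'] + record['a']  # -> value = 52

Answer: 52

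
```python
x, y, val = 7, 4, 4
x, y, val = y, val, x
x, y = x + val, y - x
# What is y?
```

Trace (tracking y):
x, y, val = (7, 4, 4)  # -> x = 7, y = 4, val = 4
x, y, val = (y, val, x)  # -> x = 4, y = 4, val = 7
x, y = (x + val, y - x)  # -> x = 11, y = 0

Answer: 0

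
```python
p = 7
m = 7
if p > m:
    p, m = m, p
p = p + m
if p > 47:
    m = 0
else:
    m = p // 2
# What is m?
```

Answer: 7

Derivation:
Trace (tracking m):
p = 7  # -> p = 7
m = 7  # -> m = 7
if p > m:  # condition is False
p = p + m  # -> p = 14
if p > 47:  # condition is False
else:
    m = p // 2  # -> m = 7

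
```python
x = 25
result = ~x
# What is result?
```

Trace (tracking result):
x = 25  # -> x = 25
result = ~x  # -> result = -26

Answer: -26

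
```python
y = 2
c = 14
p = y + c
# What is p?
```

Answer: 16

Derivation:
Trace (tracking p):
y = 2  # -> y = 2
c = 14  # -> c = 14
p = y + c  # -> p = 16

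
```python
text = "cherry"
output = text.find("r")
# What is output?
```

Trace (tracking output):
text = 'cherry'  # -> text = 'cherry'
output = text.find('r')  # -> output = 3

Answer: 3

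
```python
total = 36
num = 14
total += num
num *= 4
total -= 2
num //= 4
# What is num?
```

Answer: 14

Derivation:
Trace (tracking num):
total = 36  # -> total = 36
num = 14  # -> num = 14
total += num  # -> total = 50
num *= 4  # -> num = 56
total -= 2  # -> total = 48
num //= 4  # -> num = 14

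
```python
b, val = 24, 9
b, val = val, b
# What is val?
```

Trace (tracking val):
b, val = (24, 9)  # -> b = 24, val = 9
b, val = (val, b)  # -> b = 9, val = 24

Answer: 24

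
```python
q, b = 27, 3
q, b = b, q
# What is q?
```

Trace (tracking q):
q, b = (27, 3)  # -> q = 27, b = 3
q, b = (b, q)  # -> q = 3, b = 27

Answer: 3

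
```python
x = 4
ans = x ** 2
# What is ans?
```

Trace (tracking ans):
x = 4  # -> x = 4
ans = x ** 2  # -> ans = 16

Answer: 16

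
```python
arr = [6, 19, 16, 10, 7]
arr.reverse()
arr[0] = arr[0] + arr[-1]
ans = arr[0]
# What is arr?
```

Trace (tracking arr):
arr = [6, 19, 16, 10, 7]  # -> arr = [6, 19, 16, 10, 7]
arr.reverse()  # -> arr = [7, 10, 16, 19, 6]
arr[0] = arr[0] + arr[-1]  # -> arr = [13, 10, 16, 19, 6]
ans = arr[0]  # -> ans = 13

Answer: [13, 10, 16, 19, 6]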